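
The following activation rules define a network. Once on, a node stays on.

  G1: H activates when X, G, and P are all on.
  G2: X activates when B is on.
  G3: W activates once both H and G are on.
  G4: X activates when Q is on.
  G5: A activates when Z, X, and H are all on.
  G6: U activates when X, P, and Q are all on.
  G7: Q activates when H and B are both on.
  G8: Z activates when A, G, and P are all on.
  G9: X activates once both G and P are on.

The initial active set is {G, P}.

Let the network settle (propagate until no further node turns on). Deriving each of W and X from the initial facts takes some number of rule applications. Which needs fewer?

X: G and P are on, so X activates (G9). [1 rule application]
W: G9: G and P on → X on. G1: X, G, and P on → H on. G3: H and G on → W on. [3 rule applications]
X needs fewer.

X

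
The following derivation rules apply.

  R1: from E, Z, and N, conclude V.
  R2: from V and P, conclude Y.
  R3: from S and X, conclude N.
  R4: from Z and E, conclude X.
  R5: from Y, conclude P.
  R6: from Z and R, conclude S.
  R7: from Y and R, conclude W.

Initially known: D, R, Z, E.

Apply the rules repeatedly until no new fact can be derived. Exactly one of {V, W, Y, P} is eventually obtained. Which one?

V

Z and R hold, so S follows (R6).
From Z and E, R4 gives X.
S and X hold, so N follows (R3).
From E, Z, and N, R1 gives V.
W would need Y and R (R7), but Y is never established. Y would need V and P (R2), but P is never established. P would need Y (R5), but Y is never established.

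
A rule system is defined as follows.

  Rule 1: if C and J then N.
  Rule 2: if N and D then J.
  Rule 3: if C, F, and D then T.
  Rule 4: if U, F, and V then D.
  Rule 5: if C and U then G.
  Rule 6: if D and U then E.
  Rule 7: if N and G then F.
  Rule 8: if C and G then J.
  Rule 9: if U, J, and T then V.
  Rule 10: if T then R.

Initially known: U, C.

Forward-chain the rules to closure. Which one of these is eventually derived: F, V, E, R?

From C and U, Rule 5 gives G.
From C and G, Rule 8 gives J.
From C and J, Rule 1 gives N.
N and G hold, so F follows (Rule 7).
E would need D and U (Rule 6), but D is never established. R would need T (Rule 10), but T is never established. V would need U, J, and T (Rule 9), but T is never established.

F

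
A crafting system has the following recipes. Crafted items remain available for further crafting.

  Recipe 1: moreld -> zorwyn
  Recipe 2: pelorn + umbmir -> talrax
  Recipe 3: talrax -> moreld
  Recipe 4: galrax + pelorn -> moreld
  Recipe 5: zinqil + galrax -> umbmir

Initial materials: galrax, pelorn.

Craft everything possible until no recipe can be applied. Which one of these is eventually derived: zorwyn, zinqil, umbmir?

zorwyn

Using Recipe 4, galrax and pelorn make moreld.
moreld -> zorwyn (Recipe 1).
No rule produces zinqil, and it is not given. umbmir would need zinqil and galrax (Recipe 5), but zinqil is never obtained.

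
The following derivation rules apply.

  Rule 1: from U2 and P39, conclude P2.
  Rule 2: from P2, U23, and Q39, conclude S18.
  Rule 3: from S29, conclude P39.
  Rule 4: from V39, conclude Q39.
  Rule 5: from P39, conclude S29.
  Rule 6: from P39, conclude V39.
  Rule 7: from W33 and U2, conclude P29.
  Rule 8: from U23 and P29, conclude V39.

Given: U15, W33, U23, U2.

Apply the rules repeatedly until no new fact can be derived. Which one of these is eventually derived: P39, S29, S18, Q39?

W33 and U2 hold, so P29 follows (Rule 7).
From U23 and P29, Rule 8 gives V39.
V39 holds, so Q39 follows (Rule 4).
P39 would need S29 (Rule 3), but S29 is never established. S18 would need P2, U23, and Q39 (Rule 2), but P2 is never established. S29 would need P39 (Rule 5), but P39 is never established.

Q39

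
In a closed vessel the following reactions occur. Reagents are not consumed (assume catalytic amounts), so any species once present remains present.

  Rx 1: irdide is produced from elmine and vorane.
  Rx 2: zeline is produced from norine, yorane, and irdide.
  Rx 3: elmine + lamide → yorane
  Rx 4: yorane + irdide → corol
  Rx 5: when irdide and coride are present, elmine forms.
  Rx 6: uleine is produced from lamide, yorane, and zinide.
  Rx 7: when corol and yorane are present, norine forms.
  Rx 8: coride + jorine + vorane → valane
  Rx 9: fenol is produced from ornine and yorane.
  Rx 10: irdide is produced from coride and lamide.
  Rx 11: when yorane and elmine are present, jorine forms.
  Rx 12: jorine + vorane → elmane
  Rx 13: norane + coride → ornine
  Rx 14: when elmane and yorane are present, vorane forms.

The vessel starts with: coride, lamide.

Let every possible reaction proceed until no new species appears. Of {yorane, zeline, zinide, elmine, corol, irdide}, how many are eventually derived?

coride and lamide present → irdide forms (Rx 10).
irdide and coride present → elmine forms (Rx 5).
elmine and lamide present → yorane forms (Rx 3).
yorane and irdide present → corol forms (Rx 4).
corol and yorane present → norine forms (Rx 7).
norine, yorane, and irdide present → zeline forms (Rx 2).
yorane: reached.
zeline: reached.
No rule produces zinide, and it is not given.
elmine: reached.
corol: reached.
irdide: reached.
Reached: yorane, zeline, elmine, corol, and irdide — 5 of the 6.

5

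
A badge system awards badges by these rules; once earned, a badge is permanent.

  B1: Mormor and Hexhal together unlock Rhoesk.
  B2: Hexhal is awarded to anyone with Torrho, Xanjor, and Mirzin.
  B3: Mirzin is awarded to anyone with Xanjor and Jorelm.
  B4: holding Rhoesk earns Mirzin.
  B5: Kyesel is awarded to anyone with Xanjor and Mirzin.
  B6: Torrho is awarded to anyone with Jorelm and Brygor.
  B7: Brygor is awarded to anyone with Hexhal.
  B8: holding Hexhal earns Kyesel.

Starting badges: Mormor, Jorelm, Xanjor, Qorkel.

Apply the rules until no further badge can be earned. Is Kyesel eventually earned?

With Xanjor and Jorelm, Mirzin is earned (B3).
With Xanjor and Mirzin, Kyesel is earned (B5).

Yes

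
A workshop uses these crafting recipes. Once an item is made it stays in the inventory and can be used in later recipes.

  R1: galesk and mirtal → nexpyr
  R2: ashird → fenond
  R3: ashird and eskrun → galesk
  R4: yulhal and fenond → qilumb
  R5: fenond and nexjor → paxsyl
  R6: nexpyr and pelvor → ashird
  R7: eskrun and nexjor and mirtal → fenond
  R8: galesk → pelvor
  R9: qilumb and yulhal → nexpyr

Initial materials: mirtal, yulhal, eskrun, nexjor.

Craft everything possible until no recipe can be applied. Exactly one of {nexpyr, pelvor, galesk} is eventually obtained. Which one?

eskrun and nexjor and mirtal → fenond (R7).
Using R4, yulhal and fenond make qilumb.
Using R9, qilumb and yulhal make nexpyr.
galesk would need ashird and eskrun (R3), but ashird is never obtained. pelvor would need galesk (R8), but galesk is never obtained.

nexpyr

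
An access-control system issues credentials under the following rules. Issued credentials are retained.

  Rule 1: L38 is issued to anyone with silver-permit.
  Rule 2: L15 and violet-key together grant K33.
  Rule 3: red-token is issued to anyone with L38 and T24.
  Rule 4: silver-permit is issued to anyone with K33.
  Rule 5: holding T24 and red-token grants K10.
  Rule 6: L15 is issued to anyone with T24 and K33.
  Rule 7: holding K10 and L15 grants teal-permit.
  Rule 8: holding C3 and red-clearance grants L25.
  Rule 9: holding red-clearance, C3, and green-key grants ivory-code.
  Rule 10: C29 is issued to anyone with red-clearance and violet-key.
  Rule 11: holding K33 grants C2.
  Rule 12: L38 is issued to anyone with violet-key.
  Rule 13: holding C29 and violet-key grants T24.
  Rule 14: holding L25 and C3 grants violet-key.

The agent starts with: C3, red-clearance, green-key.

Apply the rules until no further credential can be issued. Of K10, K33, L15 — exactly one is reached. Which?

Holding C3 and red-clearance grants L25 (Rule 8).
Holding L25 and C3 grants violet-key (Rule 14).
Holding red-clearance and violet-key grants C29 (Rule 10).
Holding violet-key grants L38 (Rule 12).
Holding C29 and violet-key grants T24 (Rule 13).
Holding L38 and T24 grants red-token (Rule 3).
Holding T24 and red-token grants K10 (Rule 5).
K33 would need L15 and violet-key (Rule 2), but L15 is never granted. L15 would need T24 and K33 (Rule 6), but K33 is never granted.

K10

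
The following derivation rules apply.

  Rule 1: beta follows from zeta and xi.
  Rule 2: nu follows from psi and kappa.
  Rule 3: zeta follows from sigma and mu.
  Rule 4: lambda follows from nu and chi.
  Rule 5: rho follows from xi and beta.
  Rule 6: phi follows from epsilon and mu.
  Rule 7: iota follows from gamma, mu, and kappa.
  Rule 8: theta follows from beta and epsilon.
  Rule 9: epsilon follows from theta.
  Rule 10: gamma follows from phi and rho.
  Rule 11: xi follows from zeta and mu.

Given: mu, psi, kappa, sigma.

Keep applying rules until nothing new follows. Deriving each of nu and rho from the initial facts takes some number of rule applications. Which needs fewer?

nu

nu: psi and kappa hold, so nu follows (Rule 2). [1 rule application]
rho: sigma and mu hold, so zeta follows (Rule 3). From zeta and mu, Rule 11 gives xi. zeta and xi hold, so beta follows (Rule 1). xi and beta hold, so rho follows (Rule 5). [4 rule applications]
nu needs fewer.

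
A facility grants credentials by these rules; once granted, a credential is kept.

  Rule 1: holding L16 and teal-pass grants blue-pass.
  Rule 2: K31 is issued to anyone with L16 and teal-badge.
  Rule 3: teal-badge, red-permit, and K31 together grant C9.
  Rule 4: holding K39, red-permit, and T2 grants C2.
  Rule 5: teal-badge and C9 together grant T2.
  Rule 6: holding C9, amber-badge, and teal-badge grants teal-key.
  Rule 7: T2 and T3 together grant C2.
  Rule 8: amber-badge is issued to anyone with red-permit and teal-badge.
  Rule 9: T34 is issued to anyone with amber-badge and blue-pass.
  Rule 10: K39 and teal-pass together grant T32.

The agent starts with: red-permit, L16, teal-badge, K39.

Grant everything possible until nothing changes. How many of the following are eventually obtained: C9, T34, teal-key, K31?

Holding red-permit and teal-badge grants amber-badge (Rule 8).
Holding L16 and teal-badge grants K31 (Rule 2).
Holding teal-badge, red-permit, and K31 grants C9 (Rule 3).
Holding C9, amber-badge, and teal-badge grants teal-key (Rule 6).
C9: reached.
T34 would need amber-badge and blue-pass (Rule 9), but blue-pass is never granted.
teal-key: reached.
K31: reached.
Reached: C9, teal-key, and K31 — 3 of the 4.

3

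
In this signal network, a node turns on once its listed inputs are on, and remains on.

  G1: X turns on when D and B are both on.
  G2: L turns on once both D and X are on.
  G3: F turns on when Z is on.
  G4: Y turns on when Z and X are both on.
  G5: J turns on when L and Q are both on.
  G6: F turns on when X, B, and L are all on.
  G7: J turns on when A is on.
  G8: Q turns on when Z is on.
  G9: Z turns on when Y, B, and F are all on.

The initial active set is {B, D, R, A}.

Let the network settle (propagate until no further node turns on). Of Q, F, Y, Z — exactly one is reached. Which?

G1: D and B on → X on.
G2: D and X on → L on.
X, B, and L are on, so F turns on (G6).
Q would need Z (G8), but Z never turns on. Z would need Y, B, and F (G9), but Y never turns on. Y would need Z and X (G4), but Z never turns on.

F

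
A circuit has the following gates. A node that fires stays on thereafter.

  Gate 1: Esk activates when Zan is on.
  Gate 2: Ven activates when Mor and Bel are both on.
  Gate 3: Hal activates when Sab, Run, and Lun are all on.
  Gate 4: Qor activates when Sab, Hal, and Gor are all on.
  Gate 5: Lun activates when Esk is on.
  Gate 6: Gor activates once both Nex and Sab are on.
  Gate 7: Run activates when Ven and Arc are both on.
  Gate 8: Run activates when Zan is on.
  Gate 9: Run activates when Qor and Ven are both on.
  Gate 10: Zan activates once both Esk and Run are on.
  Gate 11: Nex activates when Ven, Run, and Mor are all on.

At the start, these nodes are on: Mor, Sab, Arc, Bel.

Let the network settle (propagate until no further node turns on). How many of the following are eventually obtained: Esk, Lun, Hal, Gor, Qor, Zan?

1

Mor and Bel are on, so Ven activates (Gate 2).
Gate 7: Ven and Arc on → Run on.
Gate 11: Ven, Run, and Mor on → Nex on.
Nex and Sab are on, so Gor activates (Gate 6).
Esk would need Zan (Gate 1), but Zan never turns on.
Lun would need Esk (Gate 5), but Esk never turns on.
Hal would need Sab, Run, and Lun (Gate 3), but Lun never turns on.
Gor: reached.
Qor would need Sab, Hal, and Gor (Gate 4), but Hal never turns on.
Zan would need Esk and Run (Gate 10), but Esk never turns on.
Reached: Gor — 1 of the 6.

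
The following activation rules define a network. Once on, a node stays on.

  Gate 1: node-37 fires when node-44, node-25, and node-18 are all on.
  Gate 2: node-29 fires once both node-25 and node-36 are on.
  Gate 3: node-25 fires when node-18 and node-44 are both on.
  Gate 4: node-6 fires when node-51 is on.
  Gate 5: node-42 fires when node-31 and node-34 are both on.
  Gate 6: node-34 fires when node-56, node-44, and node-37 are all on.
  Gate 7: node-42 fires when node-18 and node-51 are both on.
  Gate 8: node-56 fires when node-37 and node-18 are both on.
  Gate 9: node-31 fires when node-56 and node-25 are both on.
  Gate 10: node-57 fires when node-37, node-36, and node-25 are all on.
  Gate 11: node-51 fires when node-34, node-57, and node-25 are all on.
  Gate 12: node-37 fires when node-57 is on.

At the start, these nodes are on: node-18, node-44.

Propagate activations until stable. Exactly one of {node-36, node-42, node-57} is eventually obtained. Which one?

node-18 and node-44 are on, so node-25 fires (Gate 3).
node-44, node-25, and node-18 are on, so node-37 fires (Gate 1).
node-37 and node-18 are on, so node-56 fires (Gate 8).
Gate 9: node-56 and node-25 on → node-31 on.
node-56, node-44, and node-37 are on, so node-34 fires (Gate 6).
Gate 5: node-31 and node-34 on → node-42 on.
No rule produces node-36, and it is not given. node-57 would need node-37, node-36, and node-25 (Gate 10), but node-36 never turns on.

node-42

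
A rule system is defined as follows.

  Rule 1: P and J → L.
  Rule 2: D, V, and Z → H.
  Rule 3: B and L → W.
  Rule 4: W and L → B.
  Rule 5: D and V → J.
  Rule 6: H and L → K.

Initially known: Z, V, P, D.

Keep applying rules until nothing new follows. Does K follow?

From D, V, and Z, Rule 2 gives H.
D and V hold, so J follows (Rule 5).
P and J hold, so L follows (Rule 1).
From H and L, Rule 6 gives K.

Yes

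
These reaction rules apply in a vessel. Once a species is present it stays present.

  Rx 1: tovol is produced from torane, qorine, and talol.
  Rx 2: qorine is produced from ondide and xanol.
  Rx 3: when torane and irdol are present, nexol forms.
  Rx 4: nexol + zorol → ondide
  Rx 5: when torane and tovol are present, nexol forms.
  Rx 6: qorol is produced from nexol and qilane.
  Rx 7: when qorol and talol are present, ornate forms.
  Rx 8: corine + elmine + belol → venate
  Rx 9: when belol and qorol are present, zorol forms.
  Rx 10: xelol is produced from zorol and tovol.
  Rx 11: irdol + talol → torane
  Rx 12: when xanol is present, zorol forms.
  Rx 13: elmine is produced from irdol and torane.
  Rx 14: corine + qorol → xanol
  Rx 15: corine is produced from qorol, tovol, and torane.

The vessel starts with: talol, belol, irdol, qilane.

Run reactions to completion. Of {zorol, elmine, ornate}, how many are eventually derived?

3

irdol and talol present → torane forms (Rx 11).
irdol and torane present → elmine forms (Rx 13).
torane and irdol present → nexol forms (Rx 3).
nexol and qilane present → qorol forms (Rx 6).
qorol and talol present → ornate forms (Rx 7).
belol and qorol present → zorol forms (Rx 9).
zorol: reached.
elmine: reached.
ornate: reached.
All 3 are reached.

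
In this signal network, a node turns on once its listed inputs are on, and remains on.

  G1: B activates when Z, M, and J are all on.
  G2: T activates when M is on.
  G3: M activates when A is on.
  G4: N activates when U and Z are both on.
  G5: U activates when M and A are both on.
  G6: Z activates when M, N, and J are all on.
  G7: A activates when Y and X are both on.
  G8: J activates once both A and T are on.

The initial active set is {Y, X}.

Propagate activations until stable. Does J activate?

G7: Y and X on → A on.
A is on, so M activates (G3).
M is on, so T activates (G2).
G8: A and T on → J on.

Yes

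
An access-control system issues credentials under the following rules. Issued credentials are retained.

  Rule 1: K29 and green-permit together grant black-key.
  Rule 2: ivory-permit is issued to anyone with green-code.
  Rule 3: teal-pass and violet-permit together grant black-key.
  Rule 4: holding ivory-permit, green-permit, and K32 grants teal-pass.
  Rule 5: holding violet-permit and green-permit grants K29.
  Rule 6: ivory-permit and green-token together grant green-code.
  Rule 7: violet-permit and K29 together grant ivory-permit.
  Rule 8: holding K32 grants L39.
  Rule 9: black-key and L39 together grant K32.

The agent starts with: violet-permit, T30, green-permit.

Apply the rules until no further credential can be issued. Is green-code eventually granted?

green-code would need ivory-permit and green-token (Rule 6), but green-token is never granted.

No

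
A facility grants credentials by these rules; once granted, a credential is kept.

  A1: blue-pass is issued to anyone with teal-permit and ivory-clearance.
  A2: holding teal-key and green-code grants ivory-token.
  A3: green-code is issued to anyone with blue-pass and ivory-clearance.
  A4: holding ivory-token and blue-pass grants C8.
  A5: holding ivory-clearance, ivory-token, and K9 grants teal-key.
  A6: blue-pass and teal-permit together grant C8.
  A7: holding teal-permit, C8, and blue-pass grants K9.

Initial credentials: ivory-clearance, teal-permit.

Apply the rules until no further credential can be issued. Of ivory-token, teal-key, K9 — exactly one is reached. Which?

Holding teal-permit and ivory-clearance grants blue-pass (A1).
Holding blue-pass and teal-permit grants C8 (A6).
Holding teal-permit, C8, and blue-pass grants K9 (A7).
ivory-token would need teal-key and green-code (A2), but teal-key is never granted. teal-key would need ivory-clearance, ivory-token, and K9 (A5), but ivory-token is never granted.

K9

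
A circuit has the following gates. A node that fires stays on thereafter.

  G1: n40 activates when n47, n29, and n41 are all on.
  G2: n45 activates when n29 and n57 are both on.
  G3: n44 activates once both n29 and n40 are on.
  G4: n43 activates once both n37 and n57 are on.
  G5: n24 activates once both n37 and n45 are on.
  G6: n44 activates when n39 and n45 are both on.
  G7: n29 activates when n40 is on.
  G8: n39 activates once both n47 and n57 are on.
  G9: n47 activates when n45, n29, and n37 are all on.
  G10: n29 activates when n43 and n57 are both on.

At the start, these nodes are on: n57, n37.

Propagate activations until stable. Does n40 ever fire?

n40 would need n47, n29, and n41 (G1), but n41 never turns on.

No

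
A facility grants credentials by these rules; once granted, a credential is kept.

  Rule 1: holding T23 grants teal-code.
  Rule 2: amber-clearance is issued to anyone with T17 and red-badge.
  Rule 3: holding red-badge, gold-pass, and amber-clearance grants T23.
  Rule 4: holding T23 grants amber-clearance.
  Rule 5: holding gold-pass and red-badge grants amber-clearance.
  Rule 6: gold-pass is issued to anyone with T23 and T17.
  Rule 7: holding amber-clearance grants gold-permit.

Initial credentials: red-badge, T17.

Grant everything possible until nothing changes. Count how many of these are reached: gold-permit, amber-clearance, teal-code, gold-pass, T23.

2

Holding T17 and red-badge grants amber-clearance (Rule 2).
Holding amber-clearance grants gold-permit (Rule 7).
gold-permit: reached.
amber-clearance: reached.
teal-code would need T23 (Rule 1), but T23 is never granted.
gold-pass would need T23 and T17 (Rule 6), but T23 is never granted.
T23 would need red-badge, gold-pass, and amber-clearance (Rule 3), but gold-pass is never granted.
Reached: gold-permit and amber-clearance — 2 of the 5.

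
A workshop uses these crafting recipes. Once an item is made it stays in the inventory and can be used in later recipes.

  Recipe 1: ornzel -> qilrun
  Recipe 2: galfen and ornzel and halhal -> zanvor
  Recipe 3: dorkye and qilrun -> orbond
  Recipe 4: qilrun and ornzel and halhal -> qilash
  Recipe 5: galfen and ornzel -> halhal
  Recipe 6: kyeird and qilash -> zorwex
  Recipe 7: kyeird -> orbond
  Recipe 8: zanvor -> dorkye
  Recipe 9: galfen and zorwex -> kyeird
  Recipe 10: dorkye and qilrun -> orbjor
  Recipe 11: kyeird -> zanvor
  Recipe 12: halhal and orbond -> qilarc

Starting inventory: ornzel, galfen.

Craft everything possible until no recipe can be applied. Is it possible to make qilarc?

Yes

galfen and ornzel -> halhal (Recipe 5).
Using Recipe 1, ornzel makes qilrun.
Using Recipe 2, galfen, ornzel, and halhal make zanvor.
zanvor -> dorkye (Recipe 8).
dorkye and qilrun -> orbond (Recipe 3).
Using Recipe 12, halhal and orbond make qilarc.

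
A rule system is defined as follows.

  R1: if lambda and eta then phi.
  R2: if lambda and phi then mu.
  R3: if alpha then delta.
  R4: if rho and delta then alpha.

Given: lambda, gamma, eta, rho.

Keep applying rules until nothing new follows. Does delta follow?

delta would need alpha (R3), but alpha is never established.

No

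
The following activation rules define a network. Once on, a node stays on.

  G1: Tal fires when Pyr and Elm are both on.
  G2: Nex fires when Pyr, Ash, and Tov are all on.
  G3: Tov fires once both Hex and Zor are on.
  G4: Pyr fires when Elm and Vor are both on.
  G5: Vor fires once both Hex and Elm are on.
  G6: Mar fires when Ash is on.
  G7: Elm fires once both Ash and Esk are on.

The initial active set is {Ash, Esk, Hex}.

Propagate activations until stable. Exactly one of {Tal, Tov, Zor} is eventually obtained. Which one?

G7: Ash and Esk on → Elm on.
Hex and Elm are on, so Vor fires (G5).
Elm and Vor are on, so Pyr fires (G4).
G1: Pyr and Elm on → Tal on.
No rule produces Zor, and it is not given. Tov would need Hex and Zor (G3), but Zor never turns on.

Tal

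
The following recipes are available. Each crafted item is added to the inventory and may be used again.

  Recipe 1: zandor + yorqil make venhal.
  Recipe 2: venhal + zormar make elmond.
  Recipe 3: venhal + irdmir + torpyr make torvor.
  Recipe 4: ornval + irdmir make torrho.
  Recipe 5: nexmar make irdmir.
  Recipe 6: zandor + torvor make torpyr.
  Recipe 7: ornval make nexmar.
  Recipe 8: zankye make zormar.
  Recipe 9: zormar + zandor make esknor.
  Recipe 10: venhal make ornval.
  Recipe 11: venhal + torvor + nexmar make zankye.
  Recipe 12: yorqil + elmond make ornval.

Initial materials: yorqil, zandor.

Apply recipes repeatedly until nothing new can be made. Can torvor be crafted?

No

torvor would need venhal, irdmir, and torpyr (Recipe 3), but torpyr is never obtained.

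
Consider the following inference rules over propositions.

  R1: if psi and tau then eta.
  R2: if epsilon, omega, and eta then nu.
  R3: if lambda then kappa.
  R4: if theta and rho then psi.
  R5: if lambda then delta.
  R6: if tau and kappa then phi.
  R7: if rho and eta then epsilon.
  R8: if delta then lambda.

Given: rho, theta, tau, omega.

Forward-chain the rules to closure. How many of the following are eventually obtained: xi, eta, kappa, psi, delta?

2

From theta and rho, R4 gives psi.
psi and tau hold, so eta follows (R1).
No rule produces xi, and it is not given.
eta: reached.
kappa would need lambda (R3), but lambda is never established.
psi: reached.
delta would need lambda (R5), but lambda is never established.
Reached: eta and psi — 2 of the 5.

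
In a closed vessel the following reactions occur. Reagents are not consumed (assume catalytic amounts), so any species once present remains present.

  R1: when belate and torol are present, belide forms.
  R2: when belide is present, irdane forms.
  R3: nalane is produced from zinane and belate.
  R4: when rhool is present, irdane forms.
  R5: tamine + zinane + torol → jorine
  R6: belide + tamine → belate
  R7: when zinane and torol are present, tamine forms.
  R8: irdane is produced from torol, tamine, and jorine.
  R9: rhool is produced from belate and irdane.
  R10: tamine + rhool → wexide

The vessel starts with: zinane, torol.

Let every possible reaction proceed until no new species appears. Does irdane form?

Yes

zinane and torol present → tamine forms (R7).
tamine, zinane, and torol present → jorine forms (R5).
torol, tamine, and jorine present → irdane forms (R8).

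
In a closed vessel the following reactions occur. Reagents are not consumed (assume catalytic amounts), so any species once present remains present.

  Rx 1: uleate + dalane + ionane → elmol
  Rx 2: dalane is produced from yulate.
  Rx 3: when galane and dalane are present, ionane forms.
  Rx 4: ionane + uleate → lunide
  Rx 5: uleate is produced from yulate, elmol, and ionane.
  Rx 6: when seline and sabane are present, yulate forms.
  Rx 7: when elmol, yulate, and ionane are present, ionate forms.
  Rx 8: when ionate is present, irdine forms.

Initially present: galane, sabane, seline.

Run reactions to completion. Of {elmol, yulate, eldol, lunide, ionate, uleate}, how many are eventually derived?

1

seline and sabane present → yulate forms (Rx 6).
elmol would need uleate, dalane, and ionane (Rx 1), but uleate never forms.
yulate: reached.
No rule produces eldol, and it is not given.
lunide would need ionane and uleate (Rx 4), but uleate never forms.
ionate would need elmol, yulate, and ionane (Rx 7), but elmol never forms.
uleate would need yulate, elmol, and ionane (Rx 5), but elmol never forms.
Reached: yulate — 1 of the 6.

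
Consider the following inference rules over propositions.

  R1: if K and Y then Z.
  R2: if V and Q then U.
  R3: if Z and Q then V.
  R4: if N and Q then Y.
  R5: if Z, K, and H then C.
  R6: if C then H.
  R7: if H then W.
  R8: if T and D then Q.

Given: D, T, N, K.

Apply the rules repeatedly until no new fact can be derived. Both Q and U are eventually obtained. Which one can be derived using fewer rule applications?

Q: T and D hold, so Q follows (R8). [1 rule application]
U: T and D hold, so Q follows (R8). From N and Q, R4 gives Y. K and Y hold, so Z follows (R1). Z and Q hold, so V follows (R3). From V and Q, R2 gives U. [5 rule applications]
Q needs fewer.

Q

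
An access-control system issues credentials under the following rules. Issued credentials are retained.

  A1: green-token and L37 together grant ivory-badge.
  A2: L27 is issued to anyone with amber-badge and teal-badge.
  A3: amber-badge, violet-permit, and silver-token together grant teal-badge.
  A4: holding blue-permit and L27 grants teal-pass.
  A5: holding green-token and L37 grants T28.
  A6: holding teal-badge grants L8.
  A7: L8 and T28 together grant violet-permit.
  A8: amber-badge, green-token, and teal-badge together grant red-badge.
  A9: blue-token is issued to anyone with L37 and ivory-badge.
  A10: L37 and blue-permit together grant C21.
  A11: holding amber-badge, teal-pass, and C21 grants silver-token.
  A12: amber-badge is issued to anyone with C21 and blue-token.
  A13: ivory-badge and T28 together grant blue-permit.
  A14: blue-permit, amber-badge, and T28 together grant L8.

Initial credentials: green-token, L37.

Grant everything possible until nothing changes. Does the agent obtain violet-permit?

Holding green-token and L37 grants ivory-badge (A1).
Holding green-token and L37 grants T28 (A5).
Holding L37 and ivory-badge grants blue-token (A9).
Holding ivory-badge and T28 grants blue-permit (A13).
Holding L37 and blue-permit grants C21 (A10).
Holding C21 and blue-token grants amber-badge (A12).
Holding blue-permit, amber-badge, and T28 grants L8 (A14).
Holding L8 and T28 grants violet-permit (A7).

Yes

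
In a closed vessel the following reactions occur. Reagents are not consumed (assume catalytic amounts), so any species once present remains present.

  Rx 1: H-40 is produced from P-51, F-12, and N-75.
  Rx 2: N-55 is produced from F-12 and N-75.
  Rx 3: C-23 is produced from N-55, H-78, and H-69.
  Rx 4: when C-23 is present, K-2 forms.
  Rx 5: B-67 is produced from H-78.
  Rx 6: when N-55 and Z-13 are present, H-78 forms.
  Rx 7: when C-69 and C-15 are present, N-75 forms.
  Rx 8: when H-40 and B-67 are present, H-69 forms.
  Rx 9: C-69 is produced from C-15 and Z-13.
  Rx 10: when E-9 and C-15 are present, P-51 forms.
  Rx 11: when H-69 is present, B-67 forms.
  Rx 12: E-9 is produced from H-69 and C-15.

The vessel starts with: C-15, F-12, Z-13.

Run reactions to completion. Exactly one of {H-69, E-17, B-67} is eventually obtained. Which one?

C-15 and Z-13 present → C-69 forms (Rx 9).
C-69 and C-15 present → N-75 forms (Rx 7).
F-12 and N-75 present → N-55 forms (Rx 2).
N-55 and Z-13 present → H-78 forms (Rx 6).
H-78 present → B-67 forms (Rx 5).
No rule produces E-17, and it is not given. H-69 would need H-40 and B-67 (Rx 8), but H-40 never forms.

B-67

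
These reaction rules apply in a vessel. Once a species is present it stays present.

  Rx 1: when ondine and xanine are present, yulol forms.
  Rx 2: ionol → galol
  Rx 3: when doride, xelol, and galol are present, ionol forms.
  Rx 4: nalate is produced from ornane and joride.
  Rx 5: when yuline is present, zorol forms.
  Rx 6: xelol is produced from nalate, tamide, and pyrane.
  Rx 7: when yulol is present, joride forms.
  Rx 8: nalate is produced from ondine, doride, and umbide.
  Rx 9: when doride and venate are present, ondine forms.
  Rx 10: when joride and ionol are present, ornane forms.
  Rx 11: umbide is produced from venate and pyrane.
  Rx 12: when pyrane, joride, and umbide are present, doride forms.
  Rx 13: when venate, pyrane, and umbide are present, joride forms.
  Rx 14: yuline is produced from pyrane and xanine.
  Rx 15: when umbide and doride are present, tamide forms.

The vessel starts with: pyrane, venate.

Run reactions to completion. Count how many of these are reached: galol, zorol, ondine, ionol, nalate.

2

venate and pyrane present → umbide forms (Rx 11).
venate, pyrane, and umbide present → joride forms (Rx 13).
pyrane, joride, and umbide present → doride forms (Rx 12).
doride and venate present → ondine forms (Rx 9).
ondine, doride, and umbide present → nalate forms (Rx 8).
galol would need ionol (Rx 2), but ionol never forms.
zorol would need yuline (Rx 5), but yuline never forms.
ondine: reached.
ionol would need doride, xelol, and galol (Rx 3), but galol never forms.
nalate: reached.
Reached: ondine and nalate — 2 of the 5.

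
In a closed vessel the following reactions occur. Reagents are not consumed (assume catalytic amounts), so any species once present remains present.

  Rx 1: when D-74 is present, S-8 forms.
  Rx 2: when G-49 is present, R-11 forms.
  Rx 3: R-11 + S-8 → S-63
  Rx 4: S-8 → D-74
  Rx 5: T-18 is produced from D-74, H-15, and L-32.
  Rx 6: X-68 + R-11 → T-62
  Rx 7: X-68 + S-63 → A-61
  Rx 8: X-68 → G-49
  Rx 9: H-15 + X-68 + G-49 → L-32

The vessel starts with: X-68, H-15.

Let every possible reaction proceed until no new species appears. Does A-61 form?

No

A-61 would need X-68 and S-63 (Rx 7), but S-63 never forms.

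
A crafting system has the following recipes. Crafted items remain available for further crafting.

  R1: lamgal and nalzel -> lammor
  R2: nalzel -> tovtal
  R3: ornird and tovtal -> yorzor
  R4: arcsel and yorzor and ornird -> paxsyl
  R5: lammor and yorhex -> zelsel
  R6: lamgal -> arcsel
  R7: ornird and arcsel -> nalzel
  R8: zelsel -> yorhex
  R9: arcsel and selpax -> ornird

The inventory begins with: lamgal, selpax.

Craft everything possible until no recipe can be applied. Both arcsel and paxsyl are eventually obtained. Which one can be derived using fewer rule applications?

arcsel

arcsel: Using R6, lamgal makes arcsel. [1 rule application]
paxsyl: lamgal -> arcsel (R6). arcsel and selpax -> ornird (R9). ornird and arcsel -> nalzel (R7). Using R2, nalzel makes tovtal. ornird and tovtal -> yorzor (R3). arcsel and yorzor and ornird -> paxsyl (R4). [6 rule applications]
arcsel needs fewer.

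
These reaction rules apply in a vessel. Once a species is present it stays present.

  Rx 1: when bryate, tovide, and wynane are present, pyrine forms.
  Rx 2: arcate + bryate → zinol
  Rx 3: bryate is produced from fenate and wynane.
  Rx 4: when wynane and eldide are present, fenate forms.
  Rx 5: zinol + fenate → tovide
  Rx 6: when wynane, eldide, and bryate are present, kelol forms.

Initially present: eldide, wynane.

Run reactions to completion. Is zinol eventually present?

No

zinol would need arcate and bryate (Rx 2), but arcate never forms.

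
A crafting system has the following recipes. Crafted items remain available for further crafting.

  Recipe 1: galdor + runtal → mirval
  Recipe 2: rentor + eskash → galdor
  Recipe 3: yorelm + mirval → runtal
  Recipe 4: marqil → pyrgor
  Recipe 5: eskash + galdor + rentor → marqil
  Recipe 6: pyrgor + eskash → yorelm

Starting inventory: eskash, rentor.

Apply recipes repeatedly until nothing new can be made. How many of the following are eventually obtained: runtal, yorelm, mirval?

1

rentor + eskash → galdor (Recipe 2).
Using Recipe 5, eskash, galdor, and rentor make marqil.
Using Recipe 4, marqil makes pyrgor.
pyrgor + eskash → yorelm (Recipe 6).
runtal would need yorelm and mirval (Recipe 3), but mirval is never obtained.
yorelm: reached.
mirval would need galdor and runtal (Recipe 1), but runtal is never obtained.
Reached: yorelm — 1 of the 3.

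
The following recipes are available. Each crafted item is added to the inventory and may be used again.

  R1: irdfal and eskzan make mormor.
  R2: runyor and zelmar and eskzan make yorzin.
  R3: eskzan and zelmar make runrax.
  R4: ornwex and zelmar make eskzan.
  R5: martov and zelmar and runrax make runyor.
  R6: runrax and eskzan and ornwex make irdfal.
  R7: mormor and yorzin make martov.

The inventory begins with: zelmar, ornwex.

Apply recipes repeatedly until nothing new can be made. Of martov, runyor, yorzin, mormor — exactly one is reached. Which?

mormor

Using R4, ornwex and zelmar make eskzan.
Using R3, eskzan and zelmar make runrax.
Using R6, runrax, eskzan, and ornwex make irdfal.
Using R1, irdfal and eskzan make mormor.
martov would need mormor and yorzin (R7), but yorzin is never obtained. runyor would need martov, zelmar, and runrax (R5), but martov is never obtained. yorzin would need runyor, zelmar, and eskzan (R2), but runyor is never obtained.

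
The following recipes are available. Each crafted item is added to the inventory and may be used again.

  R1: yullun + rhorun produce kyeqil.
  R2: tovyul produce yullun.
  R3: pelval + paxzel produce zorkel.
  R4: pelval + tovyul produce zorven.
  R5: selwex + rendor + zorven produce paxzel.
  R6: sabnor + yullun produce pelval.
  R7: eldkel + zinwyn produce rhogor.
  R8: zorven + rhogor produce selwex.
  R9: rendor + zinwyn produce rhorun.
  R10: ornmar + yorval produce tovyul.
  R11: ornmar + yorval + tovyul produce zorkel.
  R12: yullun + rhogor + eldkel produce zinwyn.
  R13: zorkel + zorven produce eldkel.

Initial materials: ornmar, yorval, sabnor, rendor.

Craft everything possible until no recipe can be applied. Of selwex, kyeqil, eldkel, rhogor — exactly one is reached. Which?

Using R10, ornmar and yorval make tovyul.
ornmar + yorval + tovyul → zorkel (R11).
Using R2, tovyul makes yullun.
Using R6, sabnor and yullun make pelval.
Using R4, pelval and tovyul make zorven.
zorkel + zorven → eldkel (R13).
selwex would need zorven and rhogor (R8), but rhogor is never obtained. rhogor would need eldkel and zinwyn (R7), but zinwyn is never obtained. kyeqil would need yullun and rhorun (R1), but rhorun is never obtained.

eldkel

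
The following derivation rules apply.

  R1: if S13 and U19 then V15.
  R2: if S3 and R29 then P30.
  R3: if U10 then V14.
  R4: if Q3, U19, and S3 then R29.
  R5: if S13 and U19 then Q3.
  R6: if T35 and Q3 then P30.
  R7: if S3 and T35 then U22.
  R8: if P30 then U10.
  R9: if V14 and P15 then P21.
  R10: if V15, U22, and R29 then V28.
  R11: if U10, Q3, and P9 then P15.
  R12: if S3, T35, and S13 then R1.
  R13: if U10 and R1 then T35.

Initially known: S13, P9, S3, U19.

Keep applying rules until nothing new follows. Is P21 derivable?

Yes

From S13 and U19, R5 gives Q3.
From Q3, U19, and S3, R4 gives R29.
From S3 and R29, R2 gives P30.
From P30, R8 gives U10.
From U10, Q3, and P9, R11 gives P15.
From U10, R3 gives V14.
From V14 and P15, R9 gives P21.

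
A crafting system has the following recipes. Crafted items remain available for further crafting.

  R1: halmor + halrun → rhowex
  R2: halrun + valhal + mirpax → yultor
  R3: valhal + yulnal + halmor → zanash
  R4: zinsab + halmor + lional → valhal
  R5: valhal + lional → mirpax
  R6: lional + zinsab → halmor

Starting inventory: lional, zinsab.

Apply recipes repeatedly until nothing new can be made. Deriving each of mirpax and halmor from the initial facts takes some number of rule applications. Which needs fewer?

halmor: Using R6, lional and zinsab make halmor. [1 rule application]
mirpax: Using R6, lional and zinsab make halmor. zinsab + halmor + lional → valhal (R4). Using R5, valhal and lional make mirpax. [3 rule applications]
halmor needs fewer.

halmor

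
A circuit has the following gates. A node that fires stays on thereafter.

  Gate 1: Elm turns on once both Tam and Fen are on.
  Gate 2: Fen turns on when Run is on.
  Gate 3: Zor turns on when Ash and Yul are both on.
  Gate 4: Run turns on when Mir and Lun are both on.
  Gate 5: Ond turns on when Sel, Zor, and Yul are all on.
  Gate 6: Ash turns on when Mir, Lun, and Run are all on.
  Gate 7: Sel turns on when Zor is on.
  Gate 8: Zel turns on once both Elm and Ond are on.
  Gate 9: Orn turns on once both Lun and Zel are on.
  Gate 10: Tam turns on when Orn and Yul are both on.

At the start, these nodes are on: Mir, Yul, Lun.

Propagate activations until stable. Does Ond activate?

Mir and Lun are on, so Run turns on (Gate 4).
Mir, Lun, and Run are on, so Ash turns on (Gate 6).
Ash and Yul are on, so Zor turns on (Gate 3).
Zor is on, so Sel turns on (Gate 7).
Sel, Zor, and Yul are on, so Ond turns on (Gate 5).

Yes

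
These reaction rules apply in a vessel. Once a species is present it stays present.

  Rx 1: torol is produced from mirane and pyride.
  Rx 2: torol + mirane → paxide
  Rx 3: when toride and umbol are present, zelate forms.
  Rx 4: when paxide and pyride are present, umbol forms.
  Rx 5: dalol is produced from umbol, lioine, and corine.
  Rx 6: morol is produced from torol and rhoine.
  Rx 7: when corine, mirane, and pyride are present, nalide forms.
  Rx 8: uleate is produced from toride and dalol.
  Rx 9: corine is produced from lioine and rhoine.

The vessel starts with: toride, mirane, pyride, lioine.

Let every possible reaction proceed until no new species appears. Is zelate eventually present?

Yes

mirane and pyride present → torol forms (Rx 1).
torol and mirane present → paxide forms (Rx 2).
paxide and pyride present → umbol forms (Rx 4).
toride and umbol present → zelate forms (Rx 3).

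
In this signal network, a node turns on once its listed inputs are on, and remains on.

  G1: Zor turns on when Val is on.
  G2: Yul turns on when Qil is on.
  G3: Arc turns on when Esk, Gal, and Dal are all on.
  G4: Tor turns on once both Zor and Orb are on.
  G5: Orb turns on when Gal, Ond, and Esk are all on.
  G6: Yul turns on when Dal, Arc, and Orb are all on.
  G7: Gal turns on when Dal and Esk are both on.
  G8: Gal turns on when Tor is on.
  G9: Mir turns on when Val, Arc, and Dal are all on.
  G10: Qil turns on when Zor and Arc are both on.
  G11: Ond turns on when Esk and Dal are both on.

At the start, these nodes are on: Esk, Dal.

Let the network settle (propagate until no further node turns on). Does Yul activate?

G7: Dal and Esk on → Gal on.
Esk and Dal are on, so Ond turns on (G11).
G3: Esk, Gal, and Dal on → Arc on.
G5: Gal, Ond, and Esk on → Orb on.
Dal, Arc, and Orb are on, so Yul turns on (G6).

Yes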